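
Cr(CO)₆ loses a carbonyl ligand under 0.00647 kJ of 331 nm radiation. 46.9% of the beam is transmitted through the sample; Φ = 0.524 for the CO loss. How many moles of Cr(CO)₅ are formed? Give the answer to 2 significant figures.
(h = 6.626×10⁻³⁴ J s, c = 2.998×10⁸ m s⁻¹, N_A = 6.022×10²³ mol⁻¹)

5.0×10⁻⁶ mol

Photon energy at 331 nm: hc/λ = (6.626×10⁻³⁴)(2.998×10⁸)/(331×10⁻⁹) = 6.001×10⁻¹⁹ J.
Incident energy: 0.00647 kJ = 6.47 J.
Photons incident: 6.47 / 6.001×10⁻¹⁹ = 1.078×10¹⁹, i.e. 1.078×10¹⁹/6.022×10²³ = 1.790×10⁻⁵ mol.
Fraction absorbed: 1 − 46.9/100 = 0.5310.
Photons absorbed: 0.5310 × 1.790×10⁻⁵ = 9.505×10⁻⁶ mol.
Product: Φ × n_abs = 0.524 × 9.505×10⁻⁶ = 4.981×10⁻⁶ mol.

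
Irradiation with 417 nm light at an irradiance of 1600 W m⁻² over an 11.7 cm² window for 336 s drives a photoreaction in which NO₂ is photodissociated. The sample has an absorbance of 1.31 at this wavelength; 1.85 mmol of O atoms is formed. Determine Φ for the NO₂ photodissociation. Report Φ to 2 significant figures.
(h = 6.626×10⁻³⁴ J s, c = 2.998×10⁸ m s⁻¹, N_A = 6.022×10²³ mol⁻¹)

Product: 1.85 mmol = 0.00185 mol.
Photon energy at 417 nm: hc/λ = (6.626×10⁻³⁴)(2.998×10⁸)/(417×10⁻⁹) = 4.764×10⁻¹⁹ J.
Energy delivered: (1600 W m⁻²)(11.7×10⁻⁴ m²)(336 s) = 629.0 J.
Photons incident: 629.0 / 4.764×10⁻¹⁹ = 1.320×10²¹, i.e. 1.320×10²¹/6.022×10²³ = 0.002192 mol.
Fraction absorbed: 1 − 10^(−1.31) = 0.9510.
Photons absorbed: 0.9510 × 0.002192 = 0.002085 mol.
Φ = 0.00185 mol / 0.002085 mol photons = 0.89.

Φ = 0.89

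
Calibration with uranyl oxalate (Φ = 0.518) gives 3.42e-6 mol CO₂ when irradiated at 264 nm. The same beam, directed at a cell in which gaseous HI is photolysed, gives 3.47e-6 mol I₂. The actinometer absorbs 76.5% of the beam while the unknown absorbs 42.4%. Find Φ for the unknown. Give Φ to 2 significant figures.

Φ = 0.95

Photons absorbed by the actinometer: 3.42e-6 / 0.518 = 6.602e-6 mol.
Incident flux: 6.602e-6 / 0.765 = 8.630e-6 einstein.
Absorbed by unknown: 0.424 × 8.630e-6 = 3.659e-6 mol.
Φ(unknown) = 3.47e-6 / 3.659e-6 = 0.95.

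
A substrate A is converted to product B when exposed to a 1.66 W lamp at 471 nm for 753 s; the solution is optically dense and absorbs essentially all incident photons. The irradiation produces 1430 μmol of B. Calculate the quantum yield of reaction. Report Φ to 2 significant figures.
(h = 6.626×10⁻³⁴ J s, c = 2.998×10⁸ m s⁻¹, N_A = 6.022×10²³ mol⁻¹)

Product: 1430 μmol = 0.00143 mol.
Photon energy at 471 nm: hc/λ = (6.626×10⁻³⁴)(2.998×10⁸)/(471×10⁻⁹) = 4.218×10⁻¹⁹ J.
Energy delivered: (1.66 W)(753 s) = 1250 J.
Photons incident: 1250 / 4.218×10⁻¹⁹ = 2.963×10²¹, i.e. 2.963×10²¹/6.022×10²³ = 0.004920 mol.
Φ = 0.00143 mol / 0.004920 mol photons = 0.29.

Φ = 0.29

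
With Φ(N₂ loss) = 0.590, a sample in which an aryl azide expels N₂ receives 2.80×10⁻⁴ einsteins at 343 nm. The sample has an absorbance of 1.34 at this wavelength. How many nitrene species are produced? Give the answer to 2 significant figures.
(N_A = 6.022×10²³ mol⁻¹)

9.5×10¹⁹ species

Fraction absorbed: 1 − 10^(−1.34) = 0.9543.
Photons absorbed: 0.9543 × 2.80×10⁻⁴ = 2.672×10⁻⁴ mol.
Product: Φ × n_abs = 0.590 × 2.672×10⁻⁴ = 1.576×10⁻⁴ mol.
As a count: 1.576×10⁻⁴ × 6.022×10²³ = 9.5×10¹⁹.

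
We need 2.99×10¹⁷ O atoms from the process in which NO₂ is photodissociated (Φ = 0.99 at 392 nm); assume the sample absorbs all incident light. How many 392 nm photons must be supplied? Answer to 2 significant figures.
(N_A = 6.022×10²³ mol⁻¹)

Product: 2.99×10¹⁷ / 6.022×10²³ = 4.965×10⁻⁷ mol.
Photons that must be absorbed: 4.965×10⁻⁷ / 0.99 = 5.015×10⁻⁷ mol.
Photon count: 5.015×10⁻⁷ × 6.022×10²³ = 3.0×10¹⁷.

3.0×10¹⁷ photons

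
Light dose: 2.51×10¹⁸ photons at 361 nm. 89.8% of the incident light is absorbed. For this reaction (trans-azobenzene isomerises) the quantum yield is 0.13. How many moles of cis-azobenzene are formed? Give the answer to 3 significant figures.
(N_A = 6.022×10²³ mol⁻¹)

4.87×10⁻⁷ mol

Moles of photons: 2.51×10¹⁸ / 6.022×10²³ = 4.168×10⁻⁶ mol.
Photons absorbed: 0.898 × 4.168×10⁻⁶ = 3.743×10⁻⁶ mol.
Product: Φ × n_abs = 0.13 × 3.743×10⁻⁶ = 4.866×10⁻⁷ mol.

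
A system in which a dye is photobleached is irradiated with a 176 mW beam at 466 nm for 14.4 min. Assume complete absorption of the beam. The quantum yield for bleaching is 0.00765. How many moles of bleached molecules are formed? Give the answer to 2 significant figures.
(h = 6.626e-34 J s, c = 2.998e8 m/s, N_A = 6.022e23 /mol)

Photon energy at 466 nm: hc/λ = (6.626e-34)(2.998e8)/(466e-9) = 4.263e-19 J.
Energy delivered: (176 mW)(864 s) = 152.1 J.
Photons incident: 152.1 / 4.263e-19 = 3.568e20, i.e. 3.568e20/6.022e23 = 5.925e-4 mol.
Product: Φ × n_abs = 0.00765 × 5.925e-4 = 4.533e-6 mol.

4.5e-6 mol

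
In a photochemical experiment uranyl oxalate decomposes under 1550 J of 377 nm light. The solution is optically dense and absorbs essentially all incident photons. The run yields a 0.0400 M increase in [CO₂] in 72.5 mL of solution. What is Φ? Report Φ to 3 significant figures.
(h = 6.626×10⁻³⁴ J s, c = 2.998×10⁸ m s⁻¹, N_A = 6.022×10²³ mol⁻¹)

Product: (0.0400 M)(0.0725 L) = 0.002900 mol.
Photon energy at 377 nm: hc/λ = (6.626×10⁻³⁴)(2.998×10⁸)/(377×10⁻⁹) = 5.269×10⁻¹⁹ J.
Photons incident: 1550 / 5.269×10⁻¹⁹ = 2.942×10²¹, i.e. 2.942×10²¹/6.022×10²³ = 0.004885 mol.
Φ = 0.002900 mol / 0.004885 mol photons = 0.594.

Φ = 0.594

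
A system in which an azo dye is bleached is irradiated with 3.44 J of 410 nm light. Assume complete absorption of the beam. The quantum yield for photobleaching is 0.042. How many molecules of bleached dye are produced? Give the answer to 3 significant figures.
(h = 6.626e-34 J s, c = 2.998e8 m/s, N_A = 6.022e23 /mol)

Photon energy at 410 nm: hc/λ = (6.626e-34)(2.998e8)/(410e-9) = 4.845e-19 J.
Photons incident: 3.44 / 4.845e-19 = 7.100e18, i.e. 7.100e18/6.022e23 = 1.179e-5 mol.
Product: Φ × n_abs = 0.042 × 1.179e-5 = 4.952e-7 mol.
As a count: 4.952e-7 × 6.022e23 = 2.98e17.

2.98e17 molecules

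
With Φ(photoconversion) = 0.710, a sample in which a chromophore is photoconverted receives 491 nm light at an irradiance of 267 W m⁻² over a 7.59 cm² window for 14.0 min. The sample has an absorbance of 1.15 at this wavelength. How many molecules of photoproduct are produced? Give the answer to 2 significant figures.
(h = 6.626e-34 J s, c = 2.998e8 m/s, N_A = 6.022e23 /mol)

Photon energy at 491 nm: hc/λ = (6.626e-34)(2.998e8)/(491e-9) = 4.046e-19 J.
Energy delivered: (267 W m⁻²)(7.59e-4 m²)(840 s) = 170.2 J.
Photons incident: 170.2 / 4.046e-19 = 4.207e20, i.e. 4.207e20/6.022e23 = 6.986e-4 mol.
Fraction absorbed: 1 − 10^(−1.15) = 0.9292.
Photons absorbed: 0.9292 × 6.986e-4 = 6.491e-4 mol.
Product: Φ × n_abs = 0.710 × 6.491e-4 = 4.609e-4 mol.
As a count: 4.609e-4 × 6.022e23 = 2.8e20.

2.8e20 molecules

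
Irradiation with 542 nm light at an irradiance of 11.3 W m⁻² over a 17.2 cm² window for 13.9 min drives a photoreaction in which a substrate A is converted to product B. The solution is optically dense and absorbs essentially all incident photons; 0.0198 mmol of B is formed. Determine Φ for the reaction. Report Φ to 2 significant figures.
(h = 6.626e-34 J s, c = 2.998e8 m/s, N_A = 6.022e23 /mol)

Φ = 0.27

Product: 0.0198 mmol = 1.98e-5 mol.
Photon energy at 542 nm: hc/λ = (6.626e-34)(2.998e8)/(542e-9) = 3.665e-19 J.
Energy delivered: (11.3 W m⁻²)(17.2e-4 m²)(834 s) = 16.21 J.
Photons incident: 16.21 / 3.665e-19 = 4.423e19, i.e. 4.423e19/6.022e23 = 7.345e-5 mol.
Φ = 1.98e-5 mol / 7.345e-5 mol photons = 0.27.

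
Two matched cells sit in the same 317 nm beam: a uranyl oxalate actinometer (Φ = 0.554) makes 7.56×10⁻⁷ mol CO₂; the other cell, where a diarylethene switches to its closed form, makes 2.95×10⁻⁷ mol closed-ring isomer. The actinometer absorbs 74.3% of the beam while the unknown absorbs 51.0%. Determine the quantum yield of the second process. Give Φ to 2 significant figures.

Φ = 0.31

Photons absorbed by the actinometer: 7.56×10⁻⁷ / 0.554 = 1.365×10⁻⁶ mol.
Incident flux: 1.365×10⁻⁶ / 0.743 = 1.837×10⁻⁶ einstein.
Absorbed by unknown: 0.510 × 1.837×10⁻⁶ = 9.369×10⁻⁷ mol.
Φ(unknown) = 2.95×10⁻⁷ / 9.369×10⁻⁷ = 0.31.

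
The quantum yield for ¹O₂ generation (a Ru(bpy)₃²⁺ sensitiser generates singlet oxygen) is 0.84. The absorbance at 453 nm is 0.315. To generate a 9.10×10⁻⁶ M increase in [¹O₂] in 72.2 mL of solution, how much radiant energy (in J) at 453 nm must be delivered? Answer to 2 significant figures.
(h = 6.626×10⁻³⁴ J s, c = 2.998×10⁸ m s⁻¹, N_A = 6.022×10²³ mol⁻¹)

Product: (9.10×10⁻⁶ M)(0.0722 L) = 6.570×10⁻⁷ mol.
Photons that must be absorbed: 6.570×10⁻⁷ / 0.84 = 7.821×10⁻⁷ mol.
Fraction absorbed: 1 − 10^(−0.315) = 0.5158.
Incident photons needed: 7.821×10⁻⁷ / 0.5158 = 1.516×10⁻⁶ mol.
Photon energy: hc/λ = 4.385×10⁻¹⁹ J; per mole, 2.641×10⁵ J mol⁻¹.
Energy required: 1.516×10⁻⁶ × 2.641×10⁵ = 0.40 J.

0.40 J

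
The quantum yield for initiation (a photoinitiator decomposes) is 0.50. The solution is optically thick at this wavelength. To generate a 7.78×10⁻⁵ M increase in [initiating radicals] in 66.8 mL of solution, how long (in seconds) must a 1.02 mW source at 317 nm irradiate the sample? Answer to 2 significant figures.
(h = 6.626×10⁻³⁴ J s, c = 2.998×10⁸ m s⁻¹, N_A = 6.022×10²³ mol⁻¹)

t ≈ 3800 s

Product: (7.78×10⁻⁵ M)(0.0668 L) = 5.197×10⁻⁶ mol.
Photons that must be absorbed: 5.197×10⁻⁶ / 0.50 = 1.039×10⁻⁵ mol.
Photon energy: hc/λ = 6.266×10⁻¹⁹ J; per mole, 3.773×10⁵ J mol⁻¹.
Energy required: 1.039×10⁻⁵ × 3.773×10⁵ = 3.920 J.
Time: 3.920 J / 0.00102 W = 3800 s.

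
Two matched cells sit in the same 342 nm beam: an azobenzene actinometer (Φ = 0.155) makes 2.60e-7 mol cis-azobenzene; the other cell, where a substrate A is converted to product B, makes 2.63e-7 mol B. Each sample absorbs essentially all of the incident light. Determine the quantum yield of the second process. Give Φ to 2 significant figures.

Φ = 0.16

Photons absorbed by the actinometer: 2.60e-7 / 0.155 = 1.677e-6 mol.
Φ(unknown) = 2.63e-7 / 1.677e-6 = 0.16.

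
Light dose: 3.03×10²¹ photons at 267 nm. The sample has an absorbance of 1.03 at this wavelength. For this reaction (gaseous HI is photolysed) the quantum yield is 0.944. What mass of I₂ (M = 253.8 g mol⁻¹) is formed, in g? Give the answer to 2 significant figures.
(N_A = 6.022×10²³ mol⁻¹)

Moles of photons: 3.03×10²¹ / 6.022×10²³ = 0.005032 mol.
Fraction absorbed: 1 − 10^(−1.03) = 0.9067.
Photons absorbed: 0.9067 × 0.005032 = 0.004563 mol.
Product: Φ × n_abs = 0.944 × 0.004563 = 0.004307 mol.
Mass: 0.004307 × 253.8 = 1.093 g = 1.1 g.

1.1 g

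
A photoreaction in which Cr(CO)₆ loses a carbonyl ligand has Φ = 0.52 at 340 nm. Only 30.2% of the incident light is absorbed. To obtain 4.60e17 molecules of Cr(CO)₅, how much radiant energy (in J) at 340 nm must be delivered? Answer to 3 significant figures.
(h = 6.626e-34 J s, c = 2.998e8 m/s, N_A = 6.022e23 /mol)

Product: 4.60e17 / 6.022e23 = 7.639e-7 mol.
Photons that must be absorbed: 7.639e-7 / 0.52 = 1.469e-6 mol.
Incident photons needed: 1.469e-6 / 0.302 = 4.864e-6 mol.
Photon energy: hc/λ = 5.843e-19 J; per mole, 3.519e5 J mol⁻¹.
Energy required: 4.864e-6 × 3.519e5 = 1.71 J.

1.71 J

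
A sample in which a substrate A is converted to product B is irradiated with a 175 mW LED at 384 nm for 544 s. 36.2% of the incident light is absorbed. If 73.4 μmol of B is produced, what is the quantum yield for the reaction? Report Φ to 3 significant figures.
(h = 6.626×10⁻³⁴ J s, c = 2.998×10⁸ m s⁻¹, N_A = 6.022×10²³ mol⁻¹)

Product: 73.4 μmol = 7.34×10⁻⁵ mol.
Photon energy at 384 nm: hc/λ = (6.626×10⁻³⁴)(2.998×10⁸)/(384×10⁻⁹) = 5.173×10⁻¹⁹ J.
Energy delivered: (175 mW)(544 s) = 95.20 J.
Photons incident: 95.20 / 5.173×10⁻¹⁹ = 1.840×10²⁰, i.e. 1.840×10²⁰/6.022×10²³ = 3.055×10⁻⁴ mol.
Photons absorbed: 0.362 × 3.055×10⁻⁴ = 1.106×10⁻⁴ mol.
Φ = 7.34×10⁻⁵ mol / 1.106×10⁻⁴ mol photons = 0.664.

Φ = 0.664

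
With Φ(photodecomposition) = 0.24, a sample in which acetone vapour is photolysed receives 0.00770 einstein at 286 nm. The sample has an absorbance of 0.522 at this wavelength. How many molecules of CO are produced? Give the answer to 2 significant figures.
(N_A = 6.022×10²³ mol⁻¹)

7.8×10²⁰ molecules

Fraction absorbed: 1 − 10^(−0.522) = 0.6994.
Photons absorbed: 0.6994 × 0.00770 = 0.005385 mol.
Product: Φ × n_abs = 0.24 × 0.005385 = 0.001292 mol.
As a count: 0.001292 × 6.022×10²³ = 7.8×10²⁰.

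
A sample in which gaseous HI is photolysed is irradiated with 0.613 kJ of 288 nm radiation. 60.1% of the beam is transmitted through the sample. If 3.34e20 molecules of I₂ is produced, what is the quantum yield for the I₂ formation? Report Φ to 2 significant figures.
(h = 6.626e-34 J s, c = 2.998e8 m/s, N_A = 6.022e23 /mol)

Φ = 0.94

Product: 3.34e20 / 6.022e23 = 5.546e-4 mol.
Photon energy at 288 nm: hc/λ = (6.626e-34)(2.998e8)/(288e-9) = 6.897e-19 J.
Incident energy: 0.613 kJ = 613 J.
Photons incident: 613 / 6.897e-19 = 8.888e20, i.e. 8.888e20/6.022e23 = 0.001476 mol.
Fraction absorbed: 1 − 60.1/100 = 0.3990.
Photons absorbed: 0.3990 × 0.001476 = 5.889e-4 mol.
Φ = 5.546e-4 mol / 5.889e-4 mol photons = 0.94.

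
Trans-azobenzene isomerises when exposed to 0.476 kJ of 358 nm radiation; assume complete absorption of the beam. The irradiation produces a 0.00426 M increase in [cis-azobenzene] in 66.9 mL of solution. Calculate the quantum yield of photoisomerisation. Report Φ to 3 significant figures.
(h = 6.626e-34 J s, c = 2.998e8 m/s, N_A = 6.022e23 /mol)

Product: (0.00426 M)(0.0669 L) = 2.850e-4 mol.
Photon energy at 358 nm: hc/λ = (6.626e-34)(2.998e8)/(358e-9) = 5.549e-19 J.
Incident energy: 0.476 kJ = 476 J.
Photons incident: 476 / 5.549e-19 = 8.578e20, i.e. 8.578e20/6.022e23 = 0.001424 mol.
Φ = 2.850e-4 mol / 0.001424 mol photons = 0.200.

Φ = 0.200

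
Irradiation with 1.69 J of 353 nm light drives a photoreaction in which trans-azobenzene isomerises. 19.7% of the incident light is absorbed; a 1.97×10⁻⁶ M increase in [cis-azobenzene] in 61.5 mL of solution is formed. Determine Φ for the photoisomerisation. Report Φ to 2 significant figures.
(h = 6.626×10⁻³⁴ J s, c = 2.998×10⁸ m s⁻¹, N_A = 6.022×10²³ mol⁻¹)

Φ = 0.12

Product: (1.97×10⁻⁶ M)(0.0615 L) = 1.212×10⁻⁷ mol.
Photon energy at 353 nm: hc/λ = (6.626×10⁻³⁴)(2.998×10⁸)/(353×10⁻⁹) = 5.627×10⁻¹⁹ J.
Photons incident: 1.69 / 5.627×10⁻¹⁹ = 3.003×10¹⁸, i.e. 3.003×10¹⁸/6.022×10²³ = 4.987×10⁻⁶ mol.
Photons absorbed: 0.197 × 4.987×10⁻⁶ = 9.824×10⁻⁷ mol.
Φ = 1.212×10⁻⁷ mol / 9.824×10⁻⁷ mol photons = 0.12.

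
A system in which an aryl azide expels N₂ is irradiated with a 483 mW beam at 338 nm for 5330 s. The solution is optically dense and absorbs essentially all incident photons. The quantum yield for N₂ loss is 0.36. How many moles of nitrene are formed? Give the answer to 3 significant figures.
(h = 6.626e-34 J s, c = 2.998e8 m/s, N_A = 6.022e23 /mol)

0.00262 mol

Photon energy at 338 nm: hc/λ = (6.626e-34)(2.998e8)/(338e-9) = 5.877e-19 J.
Energy delivered: (483 mW)(5330 s) = 2574 J.
Photons incident: 2574 / 5.877e-19 = 4.380e21, i.e. 4.380e21/6.022e23 = 0.007273 mol.
Product: Φ × n_abs = 0.36 × 0.007273 = 0.002618 mol.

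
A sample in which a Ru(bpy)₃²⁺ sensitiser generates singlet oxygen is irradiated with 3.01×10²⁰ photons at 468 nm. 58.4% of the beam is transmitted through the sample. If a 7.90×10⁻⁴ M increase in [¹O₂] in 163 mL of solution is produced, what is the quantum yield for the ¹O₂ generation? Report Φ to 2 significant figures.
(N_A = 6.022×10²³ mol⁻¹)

Φ = 0.62

Product: (7.90×10⁻⁴ M)(0.163 L) = 1.288×10⁻⁴ mol.
Moles of photons: 3.01×10²⁰ / 6.022×10²³ = 4.998×10⁻⁴ mol.
Fraction absorbed: 1 − 58.4/100 = 0.4160.
Photons absorbed: 0.4160 × 4.998×10⁻⁴ = 2.079×10⁻⁴ mol.
Φ = 1.288×10⁻⁴ mol / 2.079×10⁻⁴ mol photons = 0.62.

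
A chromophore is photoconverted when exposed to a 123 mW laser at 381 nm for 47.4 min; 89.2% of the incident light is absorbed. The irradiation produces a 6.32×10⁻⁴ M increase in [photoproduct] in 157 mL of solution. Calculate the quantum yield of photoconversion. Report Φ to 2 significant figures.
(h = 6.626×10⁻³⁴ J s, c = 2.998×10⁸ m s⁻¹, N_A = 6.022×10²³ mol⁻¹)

Φ = 0.10

Product: (6.32×10⁻⁴ M)(0.157 L) = 9.922×10⁻⁵ mol.
Photon energy at 381 nm: hc/λ = (6.626×10⁻³⁴)(2.998×10⁸)/(381×10⁻⁹) = 5.214×10⁻¹⁹ J.
Energy delivered: (123 mW)(2844 s) = 349.8 J.
Photons incident: 349.8 / 5.214×10⁻¹⁹ = 6.709×10²⁰, i.e. 6.709×10²⁰/6.022×10²³ = 0.001114 mol.
Photons absorbed: 0.892 × 0.001114 = 9.937×10⁻⁴ mol.
Φ = 9.922×10⁻⁵ mol / 9.937×10⁻⁴ mol photons = 0.10.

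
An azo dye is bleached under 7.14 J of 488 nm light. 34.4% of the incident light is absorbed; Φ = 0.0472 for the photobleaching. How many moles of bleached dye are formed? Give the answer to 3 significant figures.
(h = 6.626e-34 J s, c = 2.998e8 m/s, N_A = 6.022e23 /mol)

Photon energy at 488 nm: hc/λ = (6.626e-34)(2.998e8)/(488e-9) = 4.071e-19 J.
Photons incident: 7.14 / 4.071e-19 = 1.754e19, i.e. 1.754e19/6.022e23 = 2.913e-5 mol.
Photons absorbed: 0.344 × 2.913e-5 = 1.002e-5 mol.
Product: Φ × n_abs = 0.0472 × 1.002e-5 = 4.729e-7 mol.

4.73e-7 mol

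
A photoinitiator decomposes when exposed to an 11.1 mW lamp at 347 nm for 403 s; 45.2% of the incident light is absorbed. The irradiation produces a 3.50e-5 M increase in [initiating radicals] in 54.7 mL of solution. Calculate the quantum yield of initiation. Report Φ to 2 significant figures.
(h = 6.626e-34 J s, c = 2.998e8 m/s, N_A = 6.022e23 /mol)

Product: (3.50e-5 M)(0.0547 L) = 1.915e-6 mol.
Photon energy at 347 nm: hc/λ = (6.626e-34)(2.998e8)/(347e-9) = 5.725e-19 J.
Energy delivered: (11.1 mW)(403 s) = 4.473 J.
Photons incident: 4.473 / 5.725e-19 = 7.813e18, i.e. 7.813e18/6.022e23 = 1.297e-5 mol.
Photons absorbed: 0.452 × 1.297e-5 = 5.862e-6 mol.
Φ = 1.915e-6 mol / 5.862e-6 mol photons = 0.33.

Φ = 0.33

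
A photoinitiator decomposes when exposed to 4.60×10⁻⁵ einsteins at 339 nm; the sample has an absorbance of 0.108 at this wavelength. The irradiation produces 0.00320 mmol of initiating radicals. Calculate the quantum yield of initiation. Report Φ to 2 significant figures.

Product: 0.00320 mmol = 3.20×10⁻⁶ mol.
Fraction absorbed: 1 − 10^(−0.108) = 0.2202.
Photons absorbed: 0.2202 × 4.60×10⁻⁵ = 1.013×10⁻⁵ mol.
Φ = 3.20×10⁻⁶ mol / 1.013×10⁻⁵ mol photons = 0.32.

Φ = 0.32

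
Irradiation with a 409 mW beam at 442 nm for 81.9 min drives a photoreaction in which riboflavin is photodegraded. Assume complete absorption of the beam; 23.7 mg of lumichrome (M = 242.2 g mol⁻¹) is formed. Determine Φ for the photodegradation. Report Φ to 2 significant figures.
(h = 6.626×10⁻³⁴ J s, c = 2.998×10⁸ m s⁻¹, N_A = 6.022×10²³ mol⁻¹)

Product: 23.7 mg / 242.2 g mol⁻¹ = 9.785×10⁻⁵ mol.
Photon energy at 442 nm: hc/λ = (6.626×10⁻³⁴)(2.998×10⁸)/(442×10⁻⁹) = 4.494×10⁻¹⁹ J.
Energy delivered: (409 mW)(4914 s) = 2010 J.
Photons incident: 2010 / 4.494×10⁻¹⁹ = 4.473×10²¹, i.e. 4.473×10²¹/6.022×10²³ = 0.007428 mol.
Φ = 9.785×10⁻⁵ mol / 0.007428 mol photons = 0.013.

Φ = 0.013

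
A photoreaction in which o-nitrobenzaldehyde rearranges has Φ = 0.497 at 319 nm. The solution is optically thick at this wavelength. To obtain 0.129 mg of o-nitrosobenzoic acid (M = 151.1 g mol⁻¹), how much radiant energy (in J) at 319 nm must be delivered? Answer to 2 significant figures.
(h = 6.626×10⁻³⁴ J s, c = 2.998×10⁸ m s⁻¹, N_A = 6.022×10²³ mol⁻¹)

0.64 J

Product: 0.129 mg / 151.1 g mol⁻¹ = 8.537×10⁻⁷ mol.
Photons that must be absorbed: 8.537×10⁻⁷ / 0.497 = 1.718×10⁻⁶ mol.
Photon energy: hc/λ = 6.227×10⁻¹⁹ J; per mole, 3.750×10⁵ J mol⁻¹.
Energy required: 1.718×10⁻⁶ × 3.750×10⁵ = 0.64 J.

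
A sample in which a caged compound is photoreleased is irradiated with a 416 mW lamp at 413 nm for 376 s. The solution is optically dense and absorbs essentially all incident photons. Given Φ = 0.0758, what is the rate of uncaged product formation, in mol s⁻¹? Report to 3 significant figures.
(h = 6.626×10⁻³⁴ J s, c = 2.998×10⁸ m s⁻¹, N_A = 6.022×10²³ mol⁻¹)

Photon energy at 413 nm: hc/λ = (6.626×10⁻³⁴)(2.998×10⁸)/(413×10⁻⁹) = 4.810×10⁻¹⁹ J.
Energy delivered: (416 mW)(376 s) = 156.4 J.
Photons incident: 156.4 / 4.810×10⁻¹⁹ = 3.252×10²⁰, i.e. 3.252×10²⁰/6.022×10²³ = 5.400×10⁻⁴ mol.
Product formed: 0.0758 × 5.400×10⁻⁴ = 4.093×10⁻⁵ mol.
Rate: 4.093×10⁻⁵ / 376 s = 1.09×10⁻⁷ mol s⁻¹.

1.09×10⁻⁷ mol s⁻¹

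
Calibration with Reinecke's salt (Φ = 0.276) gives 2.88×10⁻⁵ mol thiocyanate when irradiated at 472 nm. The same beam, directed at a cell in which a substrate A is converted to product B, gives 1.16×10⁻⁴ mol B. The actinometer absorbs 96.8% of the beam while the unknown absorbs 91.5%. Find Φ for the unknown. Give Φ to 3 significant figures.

Φ = 1.18

Photons absorbed by the actinometer: 2.88×10⁻⁵ / 0.276 = 1.043×10⁻⁴ mol.
Incident flux: 1.043×10⁻⁴ / 0.968 = 1.077×10⁻⁴ einstein.
Absorbed by unknown: 0.915 × 1.077×10⁻⁴ = 9.855×10⁻⁵ mol.
Φ(unknown) = 1.16×10⁻⁴ / 9.855×10⁻⁵ = 1.18.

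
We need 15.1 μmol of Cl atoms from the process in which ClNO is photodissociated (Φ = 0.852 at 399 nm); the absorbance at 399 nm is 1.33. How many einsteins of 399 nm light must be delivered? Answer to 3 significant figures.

Product: 15.1 μmol = 1.51×10⁻⁵ mol.
Photons that must be absorbed: 1.51×10⁻⁵ / 0.852 = 1.772×10⁻⁵ mol.
Fraction absorbed: 1 − 10^(−1.33) = 0.9532.
Incident photons needed: 1.772×10⁻⁵ / 0.9532 = 1.859×10⁻⁵ mol.

1.86×10⁻⁵ einstein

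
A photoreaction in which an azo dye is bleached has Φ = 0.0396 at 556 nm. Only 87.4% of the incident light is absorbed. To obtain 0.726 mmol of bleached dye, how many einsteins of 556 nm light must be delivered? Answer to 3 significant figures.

0.0210 einstein

Product: 0.726 mmol = 7.26×10⁻⁴ mol.
Photons that must be absorbed: 7.26×10⁻⁴ / 0.0396 = 0.01833 mol.
Incident photons needed: 0.01833 / 0.874 = 0.02097 mol.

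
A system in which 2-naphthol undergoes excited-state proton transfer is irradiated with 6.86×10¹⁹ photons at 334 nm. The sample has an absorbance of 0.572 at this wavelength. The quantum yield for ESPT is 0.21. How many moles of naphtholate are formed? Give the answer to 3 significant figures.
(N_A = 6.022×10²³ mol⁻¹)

1.75×10⁻⁵ mol

Moles of photons: 6.86×10¹⁹ / 6.022×10²³ = 1.139×10⁻⁴ mol.
Fraction absorbed: 1 − 10^(−0.572) = 0.7321.
Photons absorbed: 0.7321 × 1.139×10⁻⁴ = 8.339×10⁻⁵ mol.
Product: Φ × n_abs = 0.21 × 8.339×10⁻⁵ = 1.751×10⁻⁵ mol.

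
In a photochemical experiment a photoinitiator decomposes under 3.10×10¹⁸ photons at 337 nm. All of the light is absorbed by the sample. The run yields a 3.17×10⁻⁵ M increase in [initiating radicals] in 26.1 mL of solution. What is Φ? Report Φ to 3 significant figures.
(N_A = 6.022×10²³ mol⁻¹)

Product: (3.17×10⁻⁵ M)(0.0261 L) = 8.274×10⁻⁷ mol.
Moles of photons: 3.10×10¹⁸ / 6.022×10²³ = 5.148×10⁻⁶ mol.
Φ = 8.274×10⁻⁷ mol / 5.148×10⁻⁶ mol photons = 0.161.

Φ = 0.161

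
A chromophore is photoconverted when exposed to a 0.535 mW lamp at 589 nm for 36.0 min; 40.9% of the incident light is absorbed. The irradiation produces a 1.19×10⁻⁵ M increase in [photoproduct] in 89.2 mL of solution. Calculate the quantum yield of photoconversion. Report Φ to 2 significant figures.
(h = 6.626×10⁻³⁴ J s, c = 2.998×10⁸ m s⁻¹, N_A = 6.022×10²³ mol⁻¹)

Φ = 0.46

Product: (1.19×10⁻⁵ M)(0.0892 L) = 1.061×10⁻⁶ mol.
Photon energy at 589 nm: hc/λ = (6.626×10⁻³⁴)(2.998×10⁸)/(589×10⁻⁹) = 3.373×10⁻¹⁹ J.
Energy delivered: (0.535 mW)(2160 s) = 1.156 J.
Photons incident: 1.156 / 3.373×10⁻¹⁹ = 3.427×10¹⁸, i.e. 3.427×10¹⁸/6.022×10²³ = 5.691×10⁻⁶ mol.
Photons absorbed: 0.409 × 5.691×10⁻⁶ = 2.328×10⁻⁶ mol.
Φ = 1.061×10⁻⁶ mol / 2.328×10⁻⁶ mol photons = 0.46.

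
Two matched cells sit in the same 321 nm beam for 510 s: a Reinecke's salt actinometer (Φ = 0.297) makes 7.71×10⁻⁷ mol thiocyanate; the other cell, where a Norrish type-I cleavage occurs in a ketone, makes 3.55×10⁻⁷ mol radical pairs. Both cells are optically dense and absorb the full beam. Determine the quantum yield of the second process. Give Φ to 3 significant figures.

Φ = 0.137

Photons absorbed by the actinometer: 7.71×10⁻⁷ / 0.297 = 2.596×10⁻⁶ mol.
Φ(unknown) = 3.55×10⁻⁷ / 2.596×10⁻⁶ = 0.137.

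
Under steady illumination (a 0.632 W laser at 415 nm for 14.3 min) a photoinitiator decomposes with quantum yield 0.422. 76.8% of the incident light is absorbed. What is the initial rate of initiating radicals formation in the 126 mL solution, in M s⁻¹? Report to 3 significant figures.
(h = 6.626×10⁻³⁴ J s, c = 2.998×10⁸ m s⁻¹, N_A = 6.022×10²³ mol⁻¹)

Photon energy at 415 nm: hc/λ = (6.626×10⁻³⁴)(2.998×10⁸)/(415×10⁻⁹) = 4.787×10⁻¹⁹ J.
Energy delivered: (0.632 W)(858 s) = 542.3 J.
Photons incident: 542.3 / 4.787×10⁻¹⁹ = 1.133×10²¹, i.e. 1.133×10²¹/6.022×10²³ = 0.001881 mol.
Photons absorbed: 0.768 × 0.001881 = 0.001445 mol.
Product formed: 0.422 × 0.001445 = 6.098×10⁻⁴ mol.
Rate: 6.098×10⁻⁴ mol / (858 s × 0.126 L) = 5.64×10⁻⁶ M s⁻¹.

5.64×10⁻⁶ M s⁻¹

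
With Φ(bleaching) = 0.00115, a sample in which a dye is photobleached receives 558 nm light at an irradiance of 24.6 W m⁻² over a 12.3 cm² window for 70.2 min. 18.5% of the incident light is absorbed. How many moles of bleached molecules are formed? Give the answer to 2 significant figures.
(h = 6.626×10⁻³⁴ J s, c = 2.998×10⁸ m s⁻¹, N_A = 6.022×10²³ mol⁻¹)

1.3×10⁻⁷ mol

Photon energy at 558 nm: hc/λ = (6.626×10⁻³⁴)(2.998×10⁸)/(558×10⁻⁹) = 3.560×10⁻¹⁹ J.
Energy delivered: (24.6 W m⁻²)(12.3×10⁻⁴ m²)(4212 s) = 127.4 J.
Photons incident: 127.4 / 3.560×10⁻¹⁹ = 3.579×10²⁰, i.e. 3.579×10²⁰/6.022×10²³ = 5.943×10⁻⁴ mol.
Photons absorbed: 0.185 × 5.943×10⁻⁴ = 1.099×10⁻⁴ mol.
Product: Φ × n_abs = 0.00115 × 1.099×10⁻⁴ = 1.264×10⁻⁷ mol.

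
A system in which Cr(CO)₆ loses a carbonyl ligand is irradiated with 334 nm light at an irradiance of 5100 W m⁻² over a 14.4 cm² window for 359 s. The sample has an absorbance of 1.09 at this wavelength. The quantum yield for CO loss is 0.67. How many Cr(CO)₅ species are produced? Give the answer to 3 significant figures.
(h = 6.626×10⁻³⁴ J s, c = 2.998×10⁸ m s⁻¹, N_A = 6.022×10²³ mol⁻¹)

2.73×10²¹ species

Photon energy at 334 nm: hc/λ = (6.626×10⁻³⁴)(2.998×10⁸)/(334×10⁻⁹) = 5.948×10⁻¹⁹ J.
Energy delivered: (5100 W m⁻²)(14.4×10⁻⁴ m²)(359 s) = 2636 J.
Photons incident: 2636 / 5.948×10⁻¹⁹ = 4.432×10²¹, i.e. 4.432×10²¹/6.022×10²³ = 0.007360 mol.
Fraction absorbed: 1 − 10^(−1.09) = 0.9187.
Photons absorbed: 0.9187 × 0.007360 = 0.006762 mol.
Product: Φ × n_abs = 0.67 × 0.006762 = 0.004531 mol.
As a count: 0.004531 × 6.022×10²³ = 2.73×10²¹.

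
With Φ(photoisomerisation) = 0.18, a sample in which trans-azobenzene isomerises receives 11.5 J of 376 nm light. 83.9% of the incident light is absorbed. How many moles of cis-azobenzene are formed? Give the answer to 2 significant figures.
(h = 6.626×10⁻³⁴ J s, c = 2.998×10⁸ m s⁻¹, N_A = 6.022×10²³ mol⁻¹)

Photon energy at 376 nm: hc/λ = (6.626×10⁻³⁴)(2.998×10⁸)/(376×10⁻⁹) = 5.283×10⁻¹⁹ J.
Photons incident: 11.5 / 5.283×10⁻¹⁹ = 2.177×10¹⁹, i.e. 2.177×10¹⁹/6.022×10²³ = 3.615×10⁻⁵ mol.
Photons absorbed: 0.839 × 3.615×10⁻⁵ = 3.033×10⁻⁵ mol.
Product: Φ × n_abs = 0.18 × 3.033×10⁻⁵ = 5.459×10⁻⁶ mol.

5.5×10⁻⁶ mol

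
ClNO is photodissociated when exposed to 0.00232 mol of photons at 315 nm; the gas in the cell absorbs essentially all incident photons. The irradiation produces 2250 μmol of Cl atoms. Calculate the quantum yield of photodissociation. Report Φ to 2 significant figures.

Product: 2250 μmol = 0.00225 mol.
Φ = 0.00225 mol / 0.00232 mol photons = 0.97.

Φ = 0.97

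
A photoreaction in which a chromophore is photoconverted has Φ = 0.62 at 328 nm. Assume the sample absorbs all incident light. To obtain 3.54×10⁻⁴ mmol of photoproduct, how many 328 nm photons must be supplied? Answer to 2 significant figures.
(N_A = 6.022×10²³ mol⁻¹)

3.4×10¹⁷ photons

Product: 3.54×10⁻⁴ mmol = 3.54×10⁻⁷ mol.
Photons that must be absorbed: 3.54×10⁻⁷ / 0.62 = 5.710×10⁻⁷ mol.
Photon count: 5.710×10⁻⁷ × 6.022×10²³ = 3.4×10¹⁷.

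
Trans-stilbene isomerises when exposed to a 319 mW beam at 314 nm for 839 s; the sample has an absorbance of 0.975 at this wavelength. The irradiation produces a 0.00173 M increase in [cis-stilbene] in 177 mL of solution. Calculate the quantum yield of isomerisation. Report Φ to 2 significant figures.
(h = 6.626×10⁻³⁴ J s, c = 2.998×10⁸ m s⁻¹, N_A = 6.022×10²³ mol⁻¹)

Φ = 0.49

Product: (0.00173 M)(0.177 L) = 3.062×10⁻⁴ mol.
Photon energy at 314 nm: hc/λ = (6.626×10⁻³⁴)(2.998×10⁸)/(314×10⁻⁹) = 6.326×10⁻¹⁹ J.
Energy delivered: (319 mW)(839 s) = 267.6 J.
Photons incident: 267.6 / 6.326×10⁻¹⁹ = 4.230×10²⁰, i.e. 4.230×10²⁰/6.022×10²³ = 7.024×10⁻⁴ mol.
Fraction absorbed: 1 − 10^(−0.975) = 0.8941.
Photons absorbed: 0.8941 × 7.024×10⁻⁴ = 6.280×10⁻⁴ mol.
Φ = 3.062×10⁻⁴ mol / 6.280×10⁻⁴ mol photons = 0.49.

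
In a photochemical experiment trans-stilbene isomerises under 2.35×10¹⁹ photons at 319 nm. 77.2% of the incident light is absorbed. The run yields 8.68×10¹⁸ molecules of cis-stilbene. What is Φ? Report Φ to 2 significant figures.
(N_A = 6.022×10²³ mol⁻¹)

Product: 8.68×10¹⁸ / 6.022×10²³ = 1.441×10⁻⁵ mol.
Moles of photons: 2.35×10¹⁹ / 6.022×10²³ = 3.902×10⁻⁵ mol.
Photons absorbed: 0.772 × 3.902×10⁻⁵ = 3.012×10⁻⁵ mol.
Φ = 1.441×10⁻⁵ mol / 3.012×10⁻⁵ mol photons = 0.48.

Φ = 0.48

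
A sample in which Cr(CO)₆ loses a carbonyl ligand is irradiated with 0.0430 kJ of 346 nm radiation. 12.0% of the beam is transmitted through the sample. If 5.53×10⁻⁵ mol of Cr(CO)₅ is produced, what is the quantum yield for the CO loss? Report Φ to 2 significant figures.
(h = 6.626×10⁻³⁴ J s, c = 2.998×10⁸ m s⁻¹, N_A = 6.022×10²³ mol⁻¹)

Photon energy at 346 nm: hc/λ = (6.626×10⁻³⁴)(2.998×10⁸)/(346×10⁻⁹) = 5.741×10⁻¹⁹ J.
Incident energy: 0.0430 kJ = 43.0 J.
Photons incident: 43.0 / 5.741×10⁻¹⁹ = 7.490×10¹⁹, i.e. 7.490×10¹⁹/6.022×10²³ = 1.244×10⁻⁴ mol.
Fraction absorbed: 1 − 12.0/100 = 0.8800.
Photons absorbed: 0.8800 × 1.244×10⁻⁴ = 1.095×10⁻⁴ mol.
Φ = 5.53×10⁻⁵ mol / 1.095×10⁻⁴ mol photons = 0.51.

Φ = 0.51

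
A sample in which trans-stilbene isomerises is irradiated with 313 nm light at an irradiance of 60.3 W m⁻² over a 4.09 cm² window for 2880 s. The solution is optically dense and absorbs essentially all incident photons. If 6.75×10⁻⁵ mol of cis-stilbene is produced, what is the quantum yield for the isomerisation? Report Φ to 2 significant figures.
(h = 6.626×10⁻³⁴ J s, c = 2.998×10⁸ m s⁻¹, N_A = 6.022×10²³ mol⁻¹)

Photon energy at 313 nm: hc/λ = (6.626×10⁻³⁴)(2.998×10⁸)/(313×10⁻⁹) = 6.347×10⁻¹⁹ J.
Energy delivered: (60.3 W m⁻²)(4.09×10⁻⁴ m²)(2880 s) = 71.03 J.
Photons incident: 71.03 / 6.347×10⁻¹⁹ = 1.119×10²⁰, i.e. 1.119×10²⁰/6.022×10²³ = 1.858×10⁻⁴ mol.
Φ = 6.75×10⁻⁵ mol / 1.858×10⁻⁴ mol photons = 0.36.

Φ = 0.36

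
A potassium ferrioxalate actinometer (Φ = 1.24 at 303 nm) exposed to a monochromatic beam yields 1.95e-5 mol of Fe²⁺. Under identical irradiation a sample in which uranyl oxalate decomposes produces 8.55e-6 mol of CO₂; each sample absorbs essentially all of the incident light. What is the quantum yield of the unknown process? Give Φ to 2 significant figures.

Φ = 0.54

Photons absorbed by the actinometer: 1.95e-5 / 1.24 = 1.573e-5 mol.
Φ(unknown) = 8.55e-6 / 1.573e-5 = 0.54.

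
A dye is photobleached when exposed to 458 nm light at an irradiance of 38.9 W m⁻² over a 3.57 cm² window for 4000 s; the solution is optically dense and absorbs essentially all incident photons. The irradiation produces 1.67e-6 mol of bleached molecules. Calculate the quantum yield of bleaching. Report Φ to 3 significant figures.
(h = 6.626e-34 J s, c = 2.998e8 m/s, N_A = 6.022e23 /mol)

Φ = 0.00785

Photon energy at 458 nm: hc/λ = (6.626e-34)(2.998e8)/(458e-9) = 4.337e-19 J.
Energy delivered: (38.9 W m⁻²)(3.57e-4 m²)(4000 s) = 55.55 J.
Photons incident: 55.55 / 4.337e-19 = 1.281e20, i.e. 1.281e20/6.022e23 = 2.127e-4 mol.
Φ = 1.67e-6 mol / 2.127e-4 mol photons = 0.00785.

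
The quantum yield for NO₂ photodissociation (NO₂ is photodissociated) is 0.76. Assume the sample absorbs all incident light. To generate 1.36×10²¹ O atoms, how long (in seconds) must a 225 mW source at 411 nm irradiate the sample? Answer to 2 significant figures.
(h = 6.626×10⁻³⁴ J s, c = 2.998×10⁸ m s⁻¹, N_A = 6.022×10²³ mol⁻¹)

Product: 1.36×10²¹ / 6.022×10²³ = 0.002258 mol.
Photons that must be absorbed: 0.002258 / 0.76 = 0.002971 mol.
Photon energy: hc/λ = 4.833×10⁻¹⁹ J; per mole, 2.910×10⁵ J mol⁻¹.
Energy required: 0.002971 × 2.910×10⁵ = 864.6 J.
Time: 864.6 J / 0.225 W = 3800 s.

t ≈ 3800 s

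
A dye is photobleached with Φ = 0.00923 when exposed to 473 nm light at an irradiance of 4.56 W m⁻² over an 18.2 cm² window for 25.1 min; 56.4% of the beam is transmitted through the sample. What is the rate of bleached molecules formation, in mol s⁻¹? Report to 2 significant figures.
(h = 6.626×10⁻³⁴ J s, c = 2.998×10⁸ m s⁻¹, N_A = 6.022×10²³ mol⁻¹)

Photon energy at 473 nm: hc/λ = (6.626×10⁻³⁴)(2.998×10⁸)/(473×10⁻⁹) = 4.200×10⁻¹⁹ J.
Energy delivered: (4.56 W m⁻²)(18.2×10⁻⁴ m²)(1506 s) = 12.50 J.
Photons incident: 12.50 / 4.200×10⁻¹⁹ = 2.976×10¹⁹, i.e. 2.976×10¹⁹/6.022×10²³ = 4.942×10⁻⁵ mol.
Fraction absorbed: 1 − 56.4/100 = 0.4360.
Photons absorbed: 0.4360 × 4.942×10⁻⁵ = 2.155×10⁻⁵ mol.
Product formed: 0.00923 × 2.155×10⁻⁵ = 1.989×10⁻⁷ mol.
Rate: 1.989×10⁻⁷ / 1506 s = 1.3×10⁻¹⁰ mol s⁻¹.

1.3×10⁻¹⁰ mol s⁻¹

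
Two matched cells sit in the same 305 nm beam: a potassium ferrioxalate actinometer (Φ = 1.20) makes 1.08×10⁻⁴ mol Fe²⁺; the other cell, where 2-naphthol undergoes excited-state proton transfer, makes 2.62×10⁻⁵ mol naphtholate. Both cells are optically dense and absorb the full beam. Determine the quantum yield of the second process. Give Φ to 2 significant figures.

Photons absorbed by the actinometer: 1.08×10⁻⁴ / 1.20 = 9.000×10⁻⁵ mol.
Φ(unknown) = 2.62×10⁻⁵ / 9.000×10⁻⁵ = 0.29.

Φ = 0.29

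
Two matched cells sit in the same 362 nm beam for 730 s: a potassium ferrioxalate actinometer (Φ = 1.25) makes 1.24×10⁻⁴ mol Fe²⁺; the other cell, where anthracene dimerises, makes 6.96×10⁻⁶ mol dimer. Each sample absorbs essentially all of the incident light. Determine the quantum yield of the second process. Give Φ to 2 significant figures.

Φ = 0.070

Photons absorbed by the actinometer: 1.24×10⁻⁴ / 1.25 = 9.920×10⁻⁵ mol.
Φ(unknown) = 6.96×10⁻⁶ / 9.920×10⁻⁵ = 0.070.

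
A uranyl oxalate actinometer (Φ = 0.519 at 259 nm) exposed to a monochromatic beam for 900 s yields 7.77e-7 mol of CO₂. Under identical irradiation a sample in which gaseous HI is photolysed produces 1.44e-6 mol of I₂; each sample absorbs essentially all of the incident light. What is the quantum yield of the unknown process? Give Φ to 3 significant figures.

Φ = 0.962

Photons absorbed by the actinometer: 7.77e-7 / 0.519 = 1.497e-6 mol.
Φ(unknown) = 1.44e-6 / 1.497e-6 = 0.962.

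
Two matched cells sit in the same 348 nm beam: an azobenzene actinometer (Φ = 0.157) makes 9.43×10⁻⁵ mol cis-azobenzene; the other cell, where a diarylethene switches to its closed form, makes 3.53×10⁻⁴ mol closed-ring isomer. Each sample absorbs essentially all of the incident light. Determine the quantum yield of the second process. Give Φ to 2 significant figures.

Φ = 0.59

Photons absorbed by the actinometer: 9.43×10⁻⁵ / 0.157 = 6.006×10⁻⁴ mol.
Φ(unknown) = 3.53×10⁻⁴ / 6.006×10⁻⁴ = 0.59.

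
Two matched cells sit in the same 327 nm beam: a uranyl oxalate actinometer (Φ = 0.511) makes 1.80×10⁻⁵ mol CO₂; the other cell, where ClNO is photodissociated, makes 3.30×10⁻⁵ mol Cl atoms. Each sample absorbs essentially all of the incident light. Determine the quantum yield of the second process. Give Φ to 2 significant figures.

Photons absorbed by the actinometer: 1.80×10⁻⁵ / 0.511 = 3.523×10⁻⁵ mol.
Φ(unknown) = 3.30×10⁻⁵ / 3.523×10⁻⁵ = 0.94.

Φ = 0.94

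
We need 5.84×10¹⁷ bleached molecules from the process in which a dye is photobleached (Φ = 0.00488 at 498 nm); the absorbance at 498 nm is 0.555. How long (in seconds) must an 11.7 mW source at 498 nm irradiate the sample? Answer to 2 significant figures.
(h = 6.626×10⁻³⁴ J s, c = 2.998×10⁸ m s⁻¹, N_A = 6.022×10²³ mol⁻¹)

t ≈ 5700 s

Product: 5.84×10¹⁷ / 6.022×10²³ = 9.698×10⁻⁷ mol.
Photons that must be absorbed: 9.698×10⁻⁷ / 0.00488 = 1.987×10⁻⁴ mol.
Fraction absorbed: 1 − 10^(−0.555) = 0.7214.
Incident photons needed: 1.987×10⁻⁴ / 0.7214 = 2.754×10⁻⁴ mol.
Photon energy: hc/λ = 3.989×10⁻¹⁹ J; per mole, 2.402×10⁵ J mol⁻¹.
Energy required: 2.754×10⁻⁴ × 2.402×10⁵ = 66.15 J.
Time: 66.15 J / 0.0117 W = 5700 s.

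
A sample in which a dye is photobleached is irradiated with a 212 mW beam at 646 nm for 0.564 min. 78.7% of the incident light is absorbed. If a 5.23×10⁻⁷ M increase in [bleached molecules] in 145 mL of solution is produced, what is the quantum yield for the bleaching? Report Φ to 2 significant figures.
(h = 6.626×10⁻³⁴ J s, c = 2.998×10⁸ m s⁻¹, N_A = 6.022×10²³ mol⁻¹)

Φ = 0.0025

Product: (5.23×10⁻⁷ M)(0.145 L) = 7.583×10⁻⁸ mol.
Photon energy at 646 nm: hc/λ = (6.626×10⁻³⁴)(2.998×10⁸)/(646×10⁻⁹) = 3.075×10⁻¹⁹ J.
Energy delivered: (212 mW)(33.84 s) = 7.174 J.
Photons incident: 7.174 / 3.075×10⁻¹⁹ = 2.333×10¹⁹, i.e. 2.333×10¹⁹/6.022×10²³ = 3.874×10⁻⁵ mol.
Photons absorbed: 0.787 × 3.874×10⁻⁵ = 3.049×10⁻⁵ mol.
Φ = 7.583×10⁻⁸ mol / 3.049×10⁻⁵ mol photons = 0.0025.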